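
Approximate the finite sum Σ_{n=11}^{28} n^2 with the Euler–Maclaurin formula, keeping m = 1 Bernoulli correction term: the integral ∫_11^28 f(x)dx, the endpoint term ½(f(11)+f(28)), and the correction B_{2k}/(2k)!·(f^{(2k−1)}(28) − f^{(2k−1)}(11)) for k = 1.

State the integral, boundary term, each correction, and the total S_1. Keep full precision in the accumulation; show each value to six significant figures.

∫_11^28 x^2 dx evaluates to 6873.67.
½[f(11) + f(28)] = ½[121.000 + 784.000] = 452.500.
So far: 7326.17.
Correction k=1: B_{2}/2! · (f^{(1)}(28) − f^{(1)}(11)) = 1/12 · (56.0000 − 22.0000) = 2.83333.

S_1 ≈ 7329.00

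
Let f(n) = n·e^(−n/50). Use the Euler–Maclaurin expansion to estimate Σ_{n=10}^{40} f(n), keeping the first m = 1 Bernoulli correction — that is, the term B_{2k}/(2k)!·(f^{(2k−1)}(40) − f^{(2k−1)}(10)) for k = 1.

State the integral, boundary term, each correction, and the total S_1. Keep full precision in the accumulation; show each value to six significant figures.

Integral: ∫_10^40 x·e^(−x/50) dx = 434.212.
½[f(10) + f(40)] = ½[8.18731 + 17.9732] = 13.0802.
So far: 447.292.
Order-1 term: 1/12 · (0.0898658 − 0.654985) = -0.0470932.

S_1 ≈ 447.245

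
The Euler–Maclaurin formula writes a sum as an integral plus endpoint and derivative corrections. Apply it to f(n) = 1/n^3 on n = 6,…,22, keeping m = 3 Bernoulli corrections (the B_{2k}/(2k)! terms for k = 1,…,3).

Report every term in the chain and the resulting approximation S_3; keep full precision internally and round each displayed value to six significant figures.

S_3 ≈ 0.0154077

Integral: ∫_6^22 1/x^3 dx = 0.0128558.
Endpoint term: (f(6) + f(22))/2 = (0.00462963 + 9.39144e-05)/2 = 0.00236177.
So far: 0.0152176.
Correction k=1: B_{2}/2! · (f^{(1)}(22) − f^{(1)}(6)) = 1/12 · (-1.28065e-05 − (-0.00231481)) = 0.000191834.
Running total after k=1: 0.0154094.
Correction k=2: B_{4}/4! · (f^{(3)}(22) − f^{(3)}(6)) = −1/720 · (-5.29194e-07 − (-0.00128601)) = -1.78539e-06.
Running total after k=2: 0.0154077.
Correction k=3: B_{6}/6! · (f^{(5)}(22) − f^{(5)}(6)) = 1/30240 · (-4.59218e-08 − (-0.00150034)) = 4.96130e-08.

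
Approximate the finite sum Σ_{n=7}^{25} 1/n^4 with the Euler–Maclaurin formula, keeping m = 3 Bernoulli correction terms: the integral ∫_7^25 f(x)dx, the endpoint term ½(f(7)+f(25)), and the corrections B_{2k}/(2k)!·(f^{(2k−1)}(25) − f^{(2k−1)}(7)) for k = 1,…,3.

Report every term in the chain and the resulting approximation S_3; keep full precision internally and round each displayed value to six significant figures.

S_3 ≈ 0.00117961

Integral: ∫_7^25 1/x^4 dx = 0.000950484.
½[f(7) + f(25)] = ½[0.000416493 + 2.56000e-06] = 0.000209527.
Running total after boundary: 0.00116001.
Correction k=1: B_{2}/2! · (f^{(1)}(25) − f^{(1)}(7)) = 1/12 · (-4.09600e-07 − (-0.000237996)) = 1.97989e-05.
Partial sum through k=1: 0.00117981.
Correction k=2: B_{4}/4! · (f^{(3)}(25) − f^{(3)}(7)) = −1/720 · (-1.96608e-08 − (-0.000145712)) = -2.02350e-07.
Partial sum through k=2: 0.00117961.
Correction k=3: B_{6}/6! · (f^{(5)}(25) − f^{(5)}(7)) = 1/30240 · (-1.76161e-09 − (-0.000166528)) = 5.50682e-09.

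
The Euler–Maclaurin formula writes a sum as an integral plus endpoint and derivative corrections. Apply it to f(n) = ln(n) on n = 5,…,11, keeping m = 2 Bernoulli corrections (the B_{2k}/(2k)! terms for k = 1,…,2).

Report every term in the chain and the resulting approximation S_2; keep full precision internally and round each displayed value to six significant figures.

∫_5^11 ln(x) dx evaluates to 12.3297.
Boundary: ½(f(5) + f(11)) = ½(1.60944 + 2.39790) = 2.00367.
So far: 14.3333.
Correction k=1: B_{2}/2! · (f^{(1)}(11) − f^{(1)}(5)) = 1/12 · (0.0909091 − 0.200000) = -0.00909091.
Partial sum through k=1: 14.3242.
Correction k=2: B_{4}/4! · (f^{(3)}(11) − f^{(3)}(5)) = −1/720 · (0.00150263 − 0.0160000) = 2.01352e-05.

S_2 ≈ 14.3243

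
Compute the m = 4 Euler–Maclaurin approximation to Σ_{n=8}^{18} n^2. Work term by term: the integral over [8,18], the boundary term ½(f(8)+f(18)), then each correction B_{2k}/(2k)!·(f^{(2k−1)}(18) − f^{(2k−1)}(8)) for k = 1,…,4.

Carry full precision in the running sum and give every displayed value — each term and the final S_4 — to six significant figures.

S_4 ≈ 1969.00

Integral: ∫_8^18 x^2 dx = 1773.33.
Boundary: ½(f(8) + f(18)) = ½(64.0000 + 324.000) = 194.000.
Integral + boundary = 1967.33.
k=1: B_{2}/(2)! × [f^{(1)}(18) − f^{(1)}(8)] = 1/12 × (36.0000 − 16.0000) = 1.66667.
Partial sum through k=1: 1969.00.
k=2: B_{4}/(4)! × [f^{(3)}(18) − f^{(3)}(8)] = −1/720 × (0.00000 − 0.00000) = 0.00000.
Partial sum through k=2: 1969.00.
k=3: B_{6}/(6)! × [f^{(5)}(18) − f^{(5)}(8)] = 1/30240 × (0.00000 − 0.00000) = 0.00000.
Partial sum through k=3: 1969.00.
k=4: B_{8}/(8)! × [f^{(7)}(18) − f^{(7)}(8)] = −1/1209600 × (0.00000 − 0.00000) = 0.00000.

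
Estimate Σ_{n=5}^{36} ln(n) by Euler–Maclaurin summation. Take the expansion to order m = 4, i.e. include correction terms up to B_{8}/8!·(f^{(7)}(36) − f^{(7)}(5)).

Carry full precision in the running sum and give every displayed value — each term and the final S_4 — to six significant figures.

Integral: ∫_5^36 ln(x) dx = 89.9595.
Boundary: ½(f(5) + f(36)) = ½(1.60944 + 3.58352) = 2.59648.
So far: 92.5560.
Correction k=1: B_{2}/2! · (f^{(1)}(36) − f^{(1)}(5)) = 1/12 · (0.0277778 − 0.200000) = -0.0143519.
After k=1: 92.5416.
Correction k=2: B_{4}/4! · (f^{(3)}(36) − f^{(3)}(5)) = −1/720 · (4.28669e-05 − 0.0160000) = 2.21627e-05.
After k=2: 92.5416.
Correction k=3: B_{6}/6! · (f^{(5)}(36) − f^{(5)}(5)) = 1/30240 · (3.96916e-07 − 0.00768000) = -2.53955e-07.
After k=3: 92.5416.
Correction k=4: B_{8}/8! · (f^{(7)}(36) − f^{(7)}(5)) = −1/1209600 · (9.18787e-09 − 0.00921600) = 7.61904e-09.

S_4 ≈ 92.5416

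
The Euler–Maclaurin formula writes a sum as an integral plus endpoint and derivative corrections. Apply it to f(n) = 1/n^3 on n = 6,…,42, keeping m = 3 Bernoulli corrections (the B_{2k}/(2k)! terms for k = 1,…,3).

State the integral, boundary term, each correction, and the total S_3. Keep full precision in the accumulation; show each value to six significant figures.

S_3 ≈ 0.0161181

∫_6^42 1/x^3 dx evaluates to 0.0136054.
Endpoint term: (f(6) + f(42))/2 = (0.00462963 + 1.34975e-05)/2 = 0.00232156.
Integral + boundary = 0.0159270.
Order-1 term: 1/12 · (-9.64104e-07 − (-0.00231481)) = 0.000192821.
Partial sum through k=1: 0.0161198.
Order-2 term: −1/720 · (-1.09309e-08 − (-0.00128601)) = -1.78611e-06.
Partial sum through k=2: 0.0161180.
Order-3 term: 1/30240 · (-2.60259e-10 − (-0.00150034)) = 4.96145e-08.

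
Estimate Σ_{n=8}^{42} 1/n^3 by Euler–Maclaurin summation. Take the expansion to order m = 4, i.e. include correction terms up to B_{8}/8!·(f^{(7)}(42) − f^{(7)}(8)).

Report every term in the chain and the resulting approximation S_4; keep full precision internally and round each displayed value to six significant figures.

S_4 ≈ 0.00857301

∫_8^42 1/x^3 dx evaluates to 0.00752905.
½[f(8) + f(42)] = ½[0.00195312 + 1.34975e-05] = 0.000983311.
So far: 0.00851236.
Correction k=1: B_{2}/2! · (f^{(1)}(42) − f^{(1)}(8)) = 1/12 · (-9.64104e-07 − (-0.000732422)) = 6.09548e-05.
Running total after k=1: 0.00857332.
Correction k=2: B_{4}/4! · (f^{(3)}(42) − f^{(3)}(8)) = −1/720 · (-1.09309e-08 − (-0.000228882)) = -3.17876e-07.
Running total after k=2: 0.00857300.
Correction k=3: B_{6}/6! · (f^{(5)}(42) − f^{(5)}(8)) = 1/30240 · (-2.60259e-10 − (-0.000150204)) = 4.96705e-09.
Running total after k=3: 0.00857301.
Correction k=4: B_{8}/8! · (f^{(7)}(42) − f^{(7)}(8)) = −1/1209600 · (-1.06228e-11 − (-0.000168979)) = -1.39698e-10.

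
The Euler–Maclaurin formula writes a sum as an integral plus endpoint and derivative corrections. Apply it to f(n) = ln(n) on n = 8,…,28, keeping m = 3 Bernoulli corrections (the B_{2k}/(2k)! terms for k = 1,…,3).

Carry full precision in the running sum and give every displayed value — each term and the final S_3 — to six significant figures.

S_3 ≈ 59.3646

Integral: ∫_8^28 ln(x) dx = 56.6662.
Endpoint term: (f(8) + f(28))/2 = (2.07944 + 3.33220)/2 = 2.70582.
Integral + boundary = 59.3720.
Order-1 term: 1/12 · (0.0357143 − 0.125000) = -0.00744048.
After k=1: 59.3646.
Order-2 term: −1/720 · (9.11079e-05 − 0.00390625) = 5.29881e-06.
After k=2: 59.3646.
Order-3 term: 1/30240 · (1.39451e-06 − 0.000732422) = -2.41742e-08.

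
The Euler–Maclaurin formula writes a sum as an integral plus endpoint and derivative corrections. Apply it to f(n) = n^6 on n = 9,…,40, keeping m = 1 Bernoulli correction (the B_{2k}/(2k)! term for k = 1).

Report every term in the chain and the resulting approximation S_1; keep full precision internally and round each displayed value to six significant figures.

The integral term ∫_9^40 x^6 dx = 2.34050e+10.
½[f(9) + f(40)] = ½[531441 + 4.09600e+09] = 2.04827e+09.
Running total after boundary: 2.54533e+10.
Correction k=1: B_{2}/2! · (f^{(1)}(40) − f^{(1)}(9)) = 1/12 · (6.14400e+08 − 354294) = 5.11705e+07.

S_1 ≈ 2.55045e+10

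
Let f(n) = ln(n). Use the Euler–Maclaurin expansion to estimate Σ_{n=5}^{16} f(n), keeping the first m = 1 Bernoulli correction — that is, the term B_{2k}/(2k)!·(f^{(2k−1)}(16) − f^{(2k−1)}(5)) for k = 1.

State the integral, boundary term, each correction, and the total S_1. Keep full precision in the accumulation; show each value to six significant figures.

The integral term ∫_5^16 ln(x) dx = 25.3142.
½[f(5) + f(16)] = ½[1.60944 + 2.77259] = 2.19101.
So far: 27.5052.
Order-1 term: 1/12 · (0.0625000 − 0.200000) = -0.0114583.

S_1 ≈ 27.4938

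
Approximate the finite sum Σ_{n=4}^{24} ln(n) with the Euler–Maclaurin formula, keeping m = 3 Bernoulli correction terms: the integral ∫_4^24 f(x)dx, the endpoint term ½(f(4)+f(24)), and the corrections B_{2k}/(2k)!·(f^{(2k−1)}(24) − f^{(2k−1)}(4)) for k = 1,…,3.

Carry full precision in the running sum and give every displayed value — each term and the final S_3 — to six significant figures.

S_3 ≈ 52.9930

The integral term ∫_4^24 ln(x) dx = 50.7281.
Boundary: ½(f(4) + f(24)) = ½(1.38629 + 3.17805) = 2.28217.
Integral + boundary = 53.0103.
k=1: B_{2}/(2)! × [f^{(1)}(24) − f^{(1)}(4)] = 1/12 × (0.0416667 − 0.250000) = -0.0173611.
Running total after k=1: 52.9929.
k=2: B_{4}/(4)! × [f^{(3)}(24) − f^{(3)}(4)] = −1/720 × (0.000144676 − 0.0312500) = 4.32018e-05.
Running total after k=2: 52.9930.
k=3: B_{6}/(6)! × [f^{(5)}(24) − f^{(5)}(4)] = 1/30240 × (3.01408e-06 − 0.0234375) = -7.74950e-07.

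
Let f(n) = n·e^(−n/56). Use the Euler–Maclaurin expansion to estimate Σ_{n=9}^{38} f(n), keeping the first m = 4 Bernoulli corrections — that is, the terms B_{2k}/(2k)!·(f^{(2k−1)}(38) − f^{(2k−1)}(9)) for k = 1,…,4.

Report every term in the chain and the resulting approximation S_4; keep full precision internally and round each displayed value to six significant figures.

∫_9^38 x·e^(−x/56) dx evaluates to 428.944.
Boundary: ½(f(9) + f(38)) = ½(7.66382 + 19.2790) = 13.4714.
Running total after boundary: 442.416.
Correction k=1: B_{2}/2! · (f^{(1)}(38) − f^{(1)}(9)) = 1/12 · (0.163074 − 0.714681) = -0.0459673.
After k=1: 442.370.
Correction k=2: B_{4}/4! · (f^{(3)}(38) − f^{(3)}(9)) = −1/720 · (0.000375560 − 0.000770967) = 5.49176e-07.
After k=2: 442.370.
Correction k=3: B_{6}/6! · (f^{(5)}(38) − f^{(5)}(9)) = 1/30240 · (2.22934e-07 − 4.19017e-07) = -6.48425e-12.
After k=3: 442.370.
Correction k=4: B_{8}/8! · (f^{(7)}(38) − f^{(7)}(9)) = −1/1209600 · (1.03989e-10 − 1.88836e-10) = 7.01449e-17.

S_4 ≈ 442.370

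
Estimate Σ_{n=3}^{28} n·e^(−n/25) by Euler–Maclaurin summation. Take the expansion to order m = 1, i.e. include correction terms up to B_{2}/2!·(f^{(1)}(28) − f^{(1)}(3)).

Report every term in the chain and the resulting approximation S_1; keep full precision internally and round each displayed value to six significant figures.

S_1 ≈ 194.354

∫_3^28 x·e^(−x/25) dx evaluates to 188.524.
½[f(3) + f(28)] = ½[2.66076 + 9.13583] = 5.89830.
So far: 194.422.
k=1: B_{2}/(2)! × [f^{(1)}(28) − f^{(1)}(3)] = 1/12 × (-0.0391536 − 0.780490) = -0.0683036.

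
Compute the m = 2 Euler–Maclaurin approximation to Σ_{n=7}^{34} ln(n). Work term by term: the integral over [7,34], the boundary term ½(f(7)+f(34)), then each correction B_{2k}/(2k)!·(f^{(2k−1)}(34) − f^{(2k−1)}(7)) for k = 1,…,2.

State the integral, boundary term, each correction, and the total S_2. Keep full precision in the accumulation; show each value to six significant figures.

S_2 ≈ 82.0016

∫_7^34 ln(x) dx evaluates to 79.2749.
Boundary: ½(f(7) + f(34)) = ½(1.94591 + 3.52636) = 2.73614.
Running total after boundary: 82.0110.
Correction k=1: B_{2}/2! · (f^{(1)}(34) − f^{(1)}(7)) = 1/12 · (0.0294118 − 0.142857) = -0.00945378.
Running total after k=1: 82.0016.
Correction k=2: B_{4}/4! · (f^{(3)}(34) − f^{(3)}(7)) = −1/720 · (5.08854e-05 − 0.00583090) = 8.02780e-06.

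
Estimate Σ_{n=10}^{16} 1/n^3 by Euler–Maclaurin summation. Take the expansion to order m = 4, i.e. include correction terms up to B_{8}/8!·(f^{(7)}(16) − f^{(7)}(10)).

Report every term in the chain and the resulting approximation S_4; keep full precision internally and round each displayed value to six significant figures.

∫_10^16 1/x^3 dx evaluates to 0.00304688.
Boundary: ½(f(10) + f(16)) = ½(0.00100000 + 0.000244141) = 0.000622070.
Integral + boundary = 0.00366895.
Correction k=1: B_{2}/2! · (f^{(1)}(16) − f^{(1)}(10)) = 1/12 · (-4.57764e-05 − (-0.000300000)) = 2.11853e-05.
Partial sum through k=1: 0.00369013.
Correction k=2: B_{4}/4! · (f^{(3)}(16) − f^{(3)}(10)) = −1/720 · (-3.57628e-06 − (-6.00000e-05)) = -7.83663e-08.
Partial sum through k=2: 0.00369005.
Correction k=3: B_{6}/6! · (f^{(5)}(16) − f^{(5)}(10)) = 1/30240 · (-5.86733e-07 − (-2.52000e-05)) = 8.13931e-10.
Partial sum through k=3: 0.00369005.
Correction k=4: B_{8}/8! · (f^{(7)}(16) − f^{(7)}(10)) = −1/1209600 · (-1.65019e-07 − (-1.81440e-05)) = -1.48636e-11.

S_4 ≈ 0.00369005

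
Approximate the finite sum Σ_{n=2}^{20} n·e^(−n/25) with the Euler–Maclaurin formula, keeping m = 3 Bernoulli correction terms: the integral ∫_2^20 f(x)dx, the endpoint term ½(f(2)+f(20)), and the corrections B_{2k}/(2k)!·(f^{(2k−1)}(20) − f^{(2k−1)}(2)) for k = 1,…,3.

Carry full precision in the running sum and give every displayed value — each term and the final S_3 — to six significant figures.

S_3 ≈ 122.962

∫_2^20 x·e^(−x/25) dx evaluates to 117.608.
Boundary: ½(f(2) + f(20)) = ½(1.84623 + 8.98658) = 5.41641.
Integral + boundary = 123.025.
Correction k=1: B_{2}/2! · (f^{(1)}(20) − f^{(1)}(2)) = 1/12 · (0.0898658 − 0.849267) = -0.0632834.
Running total after k=1: 122.962.
Correction k=2: B_{4}/4! · (f^{(3)}(20) − f^{(3)}(2)) = −1/720 · (0.00158164 − 0.00431280) = 3.79328e-06.
Running total after k=2: 122.962.
Correction k=3: B_{6}/6! · (f^{(5)}(20) − f^{(5)}(2)) = 1/30240 · (4.83119e-06 − 1.16268e-05) = -2.24724e-10.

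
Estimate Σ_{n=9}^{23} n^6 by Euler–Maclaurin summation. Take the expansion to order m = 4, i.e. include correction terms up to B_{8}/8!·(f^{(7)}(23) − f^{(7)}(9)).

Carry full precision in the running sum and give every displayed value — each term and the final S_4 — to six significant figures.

S_4 ≈ 5.63191e+08

The integral term ∫_9^23 x^6 dx = 4.85720e+08.
½[f(9) + f(23)] = ½[531441 + 1.48036e+08] = 7.42837e+07.
Integral + boundary = 5.60004e+08.
k=1: B_{2}/(2)! × [f^{(1)}(23) − f^{(1)}(9)] = 1/12 × (3.86181e+07 − 354294) = 3.18865e+06.
Running total after k=1: 5.63193e+08.
k=2: B_{4}/(4)! × [f^{(3)}(23) − f^{(3)}(9)] = −1/720 × (1.46004e+06 − 87480.0) = -1906.33.
Running total after k=2: 5.63191e+08.
k=3: B_{6}/(6)! × [f^{(5)}(23) − f^{(5)}(9)] = 1/30240 × (16560.0 − 6480.00) = 0.333333.
Running total after k=3: 5.63191e+08.
k=4: B_{8}/(8)! × [f^{(7)}(23) − f^{(7)}(9)] = −1/1209600 × (0.00000 − 0.00000) = 0.00000.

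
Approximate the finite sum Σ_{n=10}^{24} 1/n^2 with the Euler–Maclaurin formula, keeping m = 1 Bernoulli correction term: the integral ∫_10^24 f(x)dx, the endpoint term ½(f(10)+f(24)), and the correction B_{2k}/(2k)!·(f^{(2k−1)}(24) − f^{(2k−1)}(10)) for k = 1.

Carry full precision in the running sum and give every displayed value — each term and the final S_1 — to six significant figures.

S_1 ≈ 0.0643560

Integral: ∫_10^24 1/x^2 dx = 0.0583333.
½[f(10) + f(24)] = ½[0.0100000 + 0.00173611] = 0.00586806.
So far: 0.0642014.
Correction k=1: B_{2}/2! · (f^{(1)}(24) − f^{(1)}(10)) = 1/12 · (-0.000144676 − (-0.00200000)) = 0.000154610.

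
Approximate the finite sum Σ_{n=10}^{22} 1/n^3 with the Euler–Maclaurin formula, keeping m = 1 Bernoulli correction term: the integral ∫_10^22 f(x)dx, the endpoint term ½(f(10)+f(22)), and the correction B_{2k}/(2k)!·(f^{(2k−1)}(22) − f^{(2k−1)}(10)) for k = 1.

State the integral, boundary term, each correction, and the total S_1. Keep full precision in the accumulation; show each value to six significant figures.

Integral: ∫_10^22 1/x^3 dx = 0.00396694.
Boundary: ½(f(10) + f(22)) = ½(0.00100000 + 9.39144e-05) = 0.000546957.
Running total after boundary: 0.00451390.
Order-1 term: 1/12 · (-1.28065e-05 − (-0.000300000)) = 2.39328e-05.

S_1 ≈ 0.00453783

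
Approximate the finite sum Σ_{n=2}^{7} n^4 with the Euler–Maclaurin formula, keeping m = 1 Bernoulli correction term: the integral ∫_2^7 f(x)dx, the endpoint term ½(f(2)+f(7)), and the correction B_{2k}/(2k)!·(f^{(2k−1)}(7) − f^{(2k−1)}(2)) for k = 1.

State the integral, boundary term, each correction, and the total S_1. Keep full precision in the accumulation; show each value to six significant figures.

∫_2^7 x^4 dx evaluates to 3355.00.
½[f(2) + f(7)] = ½[16.0000 + 2401.00] = 1208.50.
Running total after boundary: 4563.50.
Correction k=1: B_{2}/2! · (f^{(1)}(7) − f^{(1)}(2)) = 1/12 · (1372.00 − 32.0000) = 111.667.

S_1 ≈ 4675.17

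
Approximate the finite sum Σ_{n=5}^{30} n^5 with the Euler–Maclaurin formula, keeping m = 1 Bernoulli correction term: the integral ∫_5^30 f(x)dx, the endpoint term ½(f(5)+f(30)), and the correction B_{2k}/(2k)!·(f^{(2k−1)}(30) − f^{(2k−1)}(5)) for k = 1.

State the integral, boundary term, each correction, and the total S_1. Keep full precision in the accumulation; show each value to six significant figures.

S_1 ≈ 1.33986e+08

∫_5^30 x^5 dx evaluates to 1.21497e+08.
½[f(5) + f(30)] = ½[3125.00 + 2.43000e+07] = 1.21516e+07.
So far: 1.33649e+08.
Correction k=1: B_{2}/2! · (f^{(1)}(30) − f^{(1)}(5)) = 1/12 · (4.05000e+06 − 3125.00) = 337240.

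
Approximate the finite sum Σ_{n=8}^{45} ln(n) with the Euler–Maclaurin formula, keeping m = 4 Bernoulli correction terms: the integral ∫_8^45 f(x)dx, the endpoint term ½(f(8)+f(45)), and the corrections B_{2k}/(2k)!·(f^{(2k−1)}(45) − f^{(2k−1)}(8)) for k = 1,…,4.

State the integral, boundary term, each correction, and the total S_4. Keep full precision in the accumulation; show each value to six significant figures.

S_4 ≈ 120.599

The integral term ∫_8^45 ln(x) dx = 117.664.
Endpoint term: (f(8) + f(45))/2 = (2.07944 + 3.80666)/2 = 2.94305.
Running total after boundary: 120.607.
k=1: B_{2}/(2)! × [f^{(1)}(45) − f^{(1)}(8)] = 1/12 × (0.0222222 − 0.125000) = -0.00856481.
Partial sum through k=1: 120.599.
k=2: B_{4}/(4)! × [f^{(3)}(45) − f^{(3)}(8)] = −1/720 × (2.19479e-05 − 0.00390625) = 5.39486e-06.
Partial sum through k=2: 120.599.
k=3: B_{6}/(6)! × [f^{(5)}(45) − f^{(5)}(8)] = 1/30240 × (1.30061e-07 − 0.000732422) = -2.42160e-08.
Partial sum through k=3: 120.599.
k=4: B_{8}/(8)! × [f^{(7)}(45) − f^{(7)}(8)] = −1/1209600 × (1.92684e-09 − 0.000343323) = 2.83830e-10.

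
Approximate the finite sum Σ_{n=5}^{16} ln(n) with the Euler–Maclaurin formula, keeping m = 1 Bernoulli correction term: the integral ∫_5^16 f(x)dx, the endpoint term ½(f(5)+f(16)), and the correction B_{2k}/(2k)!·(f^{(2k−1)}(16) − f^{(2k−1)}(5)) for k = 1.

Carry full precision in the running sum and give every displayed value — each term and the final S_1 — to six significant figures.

∫_5^16 ln(x) dx evaluates to 25.3142.
Boundary: ½(f(5) + f(16)) = ½(1.60944 + 2.77259) = 2.19101.
Integral + boundary = 27.5052.
Order-1 term: 1/12 · (0.0625000 − 0.200000) = -0.0114583.

S_1 ≈ 27.4938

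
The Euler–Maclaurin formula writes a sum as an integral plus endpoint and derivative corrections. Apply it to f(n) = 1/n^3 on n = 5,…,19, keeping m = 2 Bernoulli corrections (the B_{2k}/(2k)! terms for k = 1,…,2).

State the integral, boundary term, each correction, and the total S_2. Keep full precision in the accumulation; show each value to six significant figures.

∫_5^19 1/x^3 dx evaluates to 0.0186150.
Boundary: ½(f(5) + f(19)) = ½(0.00800000 + 0.000145794) = 0.00407290.
So far: 0.0226879.
k=1: B_{2}/(2)! × [f^{(1)}(19) − f^{(1)}(5)] = 1/12 × (-2.30201e-05 − (-0.00480000)) = 0.000398082.
Partial sum through k=1: 0.0230859.
k=2: B_{4}/(4)! × [f^{(3)}(19) − f^{(3)}(5)] = −1/720 × (-1.27535e-06 − (-0.00384000)) = -5.33156e-06.

S_2 ≈ 0.0230806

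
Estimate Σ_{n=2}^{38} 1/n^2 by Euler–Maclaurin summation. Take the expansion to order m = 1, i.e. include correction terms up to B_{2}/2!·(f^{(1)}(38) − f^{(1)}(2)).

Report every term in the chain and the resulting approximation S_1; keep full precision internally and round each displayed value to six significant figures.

S_1 ≈ 0.619861

The integral term ∫_2^38 1/x^2 dx = 0.473684.
Endpoint term: (f(2) + f(38))/2 = (0.250000 + 0.000692521)/2 = 0.125346.
So far: 0.599030.
Order-1 term: 1/12 · (-3.64485e-05 − (-0.250000)) = 0.0208303.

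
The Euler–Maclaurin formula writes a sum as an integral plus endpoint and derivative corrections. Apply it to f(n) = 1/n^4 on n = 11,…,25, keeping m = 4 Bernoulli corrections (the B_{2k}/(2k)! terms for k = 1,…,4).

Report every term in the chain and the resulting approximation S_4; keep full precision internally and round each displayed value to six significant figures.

S_4 ≈ 0.000266563

The integral term ∫_11^25 1/x^4 dx = 0.000229105.
Boundary: ½(f(11) + f(25)) = ½(6.83013e-05 + 2.56000e-06) = 3.54307e-05.
Integral + boundary = 0.000264536.
k=1: B_{2}/(2)! × [f^{(1)}(25) − f^{(1)}(11)] = 1/12 × (-4.09600e-07 − (-2.48369e-05)) = 2.03560e-06.
Running total after k=1: 0.000266571.
k=2: B_{4}/(4)! × [f^{(3)}(25) − f^{(3)}(11)] = −1/720 × (-1.96608e-08 − (-6.15790e-06)) = -8.52533e-09.
Running total after k=2: 0.000266563.
k=3: B_{6}/(6)! × [f^{(5)}(25) − f^{(5)}(11)] = 1/30240 × (-1.76161e-09 − (-2.84994e-06)) = 9.41857e-11.
Running total after k=3: 0.000266563.
k=4: B_{8}/(8)! × [f^{(7)}(25) − f^{(7)}(11)] = −1/1209600 × (-2.53672e-10 − (-2.11979e-06)) = -1.75226e-12.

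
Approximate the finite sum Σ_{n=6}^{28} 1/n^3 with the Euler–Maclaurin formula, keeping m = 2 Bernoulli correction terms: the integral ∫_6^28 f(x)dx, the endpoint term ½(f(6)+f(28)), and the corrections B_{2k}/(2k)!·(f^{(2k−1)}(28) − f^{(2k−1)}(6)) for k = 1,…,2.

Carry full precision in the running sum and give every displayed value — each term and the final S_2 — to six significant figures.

S_2 ≈ 0.0157794

Integral: ∫_6^28 1/x^3 dx = 0.0132511.
Boundary: ½(f(6) + f(28)) = ½(0.00462963 + 4.55539e-05) = 0.00233759.
Integral + boundary = 0.0155887.
Correction k=1: B_{2}/2! · (f^{(1)}(28) − f^{(1)}(6)) = 1/12 · (-4.88078e-06 − (-0.00231481)) = 0.000192495.
Partial sum through k=1: 0.0157812.
Correction k=2: B_{4}/4! · (f^{(3)}(28) − f^{(3)}(6)) = −1/720 · (-1.24510e-07 − (-0.00128601)) = -1.78595e-06.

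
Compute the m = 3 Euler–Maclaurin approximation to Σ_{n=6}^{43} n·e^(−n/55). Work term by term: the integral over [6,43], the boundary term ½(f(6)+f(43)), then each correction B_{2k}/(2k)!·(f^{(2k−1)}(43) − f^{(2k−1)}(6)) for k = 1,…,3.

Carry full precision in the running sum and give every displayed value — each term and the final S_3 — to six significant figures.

S_3 ≈ 554.406

∫_6^43 x·e^(−x/55) dx evaluates to 541.937.
Boundary: ½(f(6) + f(43)) = ½(5.37989 + 19.6757) = 12.5278.
So far: 554.465.
Correction k=1: B_{2}/2! · (f^{(1)}(43) − f^{(1)}(6)) = 1/12 · (0.0998342 − 0.798833) = -0.0582499.
After k=1: 554.406.
Correction k=2: B_{4}/4! · (f^{(3)}(43) − f^{(3)}(6)) = −1/720 · (0.000335531 − 0.000856903) = 7.24127e-07.
After k=2: 554.406.
Correction k=3: B_{6}/6! · (f^{(5)}(43) − f^{(5)}(6)) = 1/30240 · (2.10928e-07 − 4.79249e-07) = -8.87303e-12.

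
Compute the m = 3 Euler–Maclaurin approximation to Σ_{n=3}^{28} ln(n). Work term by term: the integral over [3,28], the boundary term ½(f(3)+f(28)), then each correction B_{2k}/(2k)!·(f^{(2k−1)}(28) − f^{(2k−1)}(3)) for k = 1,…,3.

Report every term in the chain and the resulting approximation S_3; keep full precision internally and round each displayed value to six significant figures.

S_3 ≈ 67.1966

∫_3^28 ln(x) dx evaluates to 65.0059.
Endpoint term: (f(3) + f(28))/2 = (1.09861 + 3.33220)/2 = 2.21541.
So far: 67.2213.
k=1: B_{2}/(2)! × [f^{(1)}(28) − f^{(1)}(3)] = 1/12 × (0.0357143 − 0.333333) = -0.0248016.
After k=1: 67.1965.
k=2: B_{4}/(4)! × [f^{(3)}(28) − f^{(3)}(3)] = −1/720 × (9.11079e-05 − 0.0740741) = 0.000102754.
After k=2: 67.1966.
k=3: B_{6}/(6)! × [f^{(5)}(28) − f^{(5)}(3)] = 1/30240 × (1.39451e-06 − 0.0987654) = -3.26601e-06.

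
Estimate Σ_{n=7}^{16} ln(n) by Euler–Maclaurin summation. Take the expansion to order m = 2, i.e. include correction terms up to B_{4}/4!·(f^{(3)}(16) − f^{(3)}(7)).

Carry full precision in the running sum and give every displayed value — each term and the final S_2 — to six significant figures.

Integral: ∫_7^16 ln(x) dx = 21.7400.
½[f(7) + f(16)] = ½[1.94591 + 2.77259] = 2.35925.
Running total after boundary: 24.0993.
k=1: B_{2}/(2)! × [f^{(1)}(16) − f^{(1)}(7)] = 1/12 × (0.0625000 − 0.142857) = -0.00669643.
Partial sum through k=1: 24.0926.
k=2: B_{4}/(4)! × [f^{(3)}(16) − f^{(3)}(7)] = −1/720 × (0.000488281 − 0.00583090) = 7.42031e-06.

S_2 ≈ 24.0926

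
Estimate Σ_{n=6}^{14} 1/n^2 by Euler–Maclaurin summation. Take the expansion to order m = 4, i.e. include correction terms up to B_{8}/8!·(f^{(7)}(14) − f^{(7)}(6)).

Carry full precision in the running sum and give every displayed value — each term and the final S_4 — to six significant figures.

∫_6^14 1/x^2 dx evaluates to 0.0952381.
½[f(6) + f(14)] = ½[0.0277778 + 0.00510204] = 0.0164399.
So far: 0.111678.
Correction k=1: B_{2}/2! · (f^{(1)}(14) − f^{(1)}(6)) = 1/12 · (-0.000728863 − (-0.00925926)) = 0.000710866.
Running total after k=1: 0.112389.
Correction k=2: B_{4}/4! · (f^{(3)}(14) − f^{(3)}(6)) = −1/720 · (-4.46243e-05 − (-0.00308642)) = -4.22472e-06.
Running total after k=2: 0.112385.
Correction k=3: B_{6}/6! · (f^{(5)}(14) − f^{(5)}(6)) = 1/30240 · (-6.83024e-06 − (-0.00257202)) = 8.48276e-08.
Running total after k=3: 0.112385.
Correction k=4: B_{8}/8! · (f^{(7)}(14) − f^{(7)}(6)) = −1/1209600 · (-1.95150e-06 − (-0.00400091)) = -3.30602e-09.

S_4 ≈ 0.112385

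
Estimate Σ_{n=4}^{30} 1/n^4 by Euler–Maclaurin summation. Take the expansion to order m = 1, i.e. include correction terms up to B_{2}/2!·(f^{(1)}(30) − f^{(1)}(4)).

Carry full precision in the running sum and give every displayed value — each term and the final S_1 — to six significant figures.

S_1 ≈ 0.00747524

∫_4^30 1/x^4 dx evaluates to 0.00519599.
½[f(4) + f(30)] = ½[0.00390625 + 1.23457e-06] = 0.00195374.
So far: 0.00714973.
Order-1 term: 1/12 · (-1.64609e-07 − (-0.00390625)) = 0.000325507.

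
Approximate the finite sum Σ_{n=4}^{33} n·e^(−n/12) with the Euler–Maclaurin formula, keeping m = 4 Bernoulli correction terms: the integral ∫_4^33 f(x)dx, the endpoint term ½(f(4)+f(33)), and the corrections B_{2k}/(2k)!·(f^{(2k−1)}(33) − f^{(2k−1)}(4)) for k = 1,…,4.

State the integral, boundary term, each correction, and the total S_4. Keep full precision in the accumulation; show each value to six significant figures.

S_4 ≈ 105.492

Integral: ∫_4^33 x·e^(−x/12) dx = 103.053.
Endpoint term: (f(4) + f(33))/2 = (2.86613 + 2.10962)/2 = 2.48787.
So far: 105.541.
k=1: B_{2}/(2)! × [f^{(1)}(33) − f^{(1)}(4)] = 1/12 × (-0.111874 − 0.477688) = -0.0491301.
Partial sum through k=1: 105.492.
k=2: B_{4}/(4)! × [f^{(3)}(33) − f^{(3)}(4)] = −1/720 × (0.000110986 − 0.0132691) = 1.82752e-05.
Partial sum through k=2: 105.492.
k=3: B_{6}/(6)! × [f^{(5)}(33) − f^{(5)}(4)] = 1/30240 × (6.93662e-06 − 0.000161256) = -5.10317e-09.
Partial sum through k=3: 105.492.
k=4: B_{8}/(8)! × [f^{(7)}(33) − f^{(7)}(4)] = −1/1209600 × (9.09896e-08 − 1.59977e-06) = 1.24733e-12.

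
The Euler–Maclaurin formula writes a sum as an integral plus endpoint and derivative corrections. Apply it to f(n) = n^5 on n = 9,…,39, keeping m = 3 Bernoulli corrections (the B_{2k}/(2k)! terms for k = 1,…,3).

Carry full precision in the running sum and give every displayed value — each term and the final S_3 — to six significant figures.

S_3 ≈ 6.32471e+08

∫_9^39 x^5 dx evaluates to 5.86369e+08.
Boundary: ½(f(9) + f(39)) = ½(59049.0 + 9.02242e+07) = 4.51416e+07.
Running total after boundary: 6.31510e+08.
k=1: B_{2}/(2)! × [f^{(1)}(39) − f^{(1)}(9)] = 1/12 × (1.15672e+07 − 32805.0) = 961200.
Running total after k=1: 6.32472e+08.
k=2: B_{4}/(4)! × [f^{(3)}(39) − f^{(3)}(9)] = −1/720 × (91260.0 − 4860.00) = -120.000.
Running total after k=2: 6.32471e+08.
k=3: B_{6}/(6)! × [f^{(5)}(39) − f^{(5)}(9)] = 1/30240 × (120.000 − 120.000) = 0.00000.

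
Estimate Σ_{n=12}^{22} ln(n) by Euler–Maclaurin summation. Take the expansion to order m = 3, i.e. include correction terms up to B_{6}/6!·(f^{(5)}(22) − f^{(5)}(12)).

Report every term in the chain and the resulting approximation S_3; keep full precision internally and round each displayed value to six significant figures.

Integral: ∫_12^22 ln(x) dx = 28.1841.
Boundary: ½(f(12) + f(22)) = ½(2.48491 + 3.09104) = 2.78797.
Integral + boundary = 30.9720.
Correction k=1: B_{2}/2! · (f^{(1)}(22) − f^{(1)}(12)) = 1/12 · (0.0454545 − 0.0833333) = -0.00315657.
Partial sum through k=1: 30.9689.
Correction k=2: B_{4}/4! · (f^{(3)}(22) − f^{(3)}(12)) = −1/720 · (0.000187829 − 0.00115741) = 1.34664e-06.
Partial sum through k=2: 30.9689.
Correction k=3: B_{6}/6! · (f^{(5)}(22) − f^{(5)}(12)) = 1/30240 · (4.65691e-06 − 9.64506e-05) = -3.03551e-09.

S_3 ≈ 30.9689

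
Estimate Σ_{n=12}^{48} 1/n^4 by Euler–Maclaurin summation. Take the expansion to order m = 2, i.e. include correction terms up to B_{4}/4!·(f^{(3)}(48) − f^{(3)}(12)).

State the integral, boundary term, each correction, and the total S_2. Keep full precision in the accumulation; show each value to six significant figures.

S_2 ≈ 0.000215428

∫_12^48 1/x^4 dx evaluates to 0.000189887.
½[f(12) + f(48)] = ½[4.82253e-05 + 1.88380e-07] = 2.42068e-05.
So far: 0.000214094.
k=1: B_{2}/(2)! × [f^{(1)}(48) − f^{(1)}(12)] = 1/12 × (-1.56983e-08 − (-1.60751e-05)) = 1.33828e-06.
Partial sum through k=1: 0.000215432.
k=2: B_{4}/(4)! × [f^{(3)}(48) − f^{(3)}(12)] = −1/720 × (-2.04406e-10 − (-3.34898e-06)) = -4.65108e-09.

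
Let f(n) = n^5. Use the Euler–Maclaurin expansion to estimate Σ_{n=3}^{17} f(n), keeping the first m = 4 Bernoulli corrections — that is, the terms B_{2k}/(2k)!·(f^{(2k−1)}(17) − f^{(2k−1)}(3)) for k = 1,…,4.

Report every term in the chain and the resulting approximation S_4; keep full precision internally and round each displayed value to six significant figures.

The integral term ∫_3^17 x^5 dx = 4.02281e+06.
Boundary: ½(f(3) + f(17)) = ½(243.000 + 1.41986e+06) = 710050.
Running total after boundary: 4.73286e+06.
k=1: B_{2}/(2)! × [f^{(1)}(17) − f^{(1)}(3)] = 1/12 × (417605 − 405.000) = 34766.7.
Partial sum through k=1: 4.76762e+06.
k=2: B_{4}/(4)! × [f^{(3)}(17) − f^{(3)}(3)] = −1/720 × (17340.0 − 540.000) = -23.3333.
Partial sum through k=2: 4.76760e+06.
k=3: B_{6}/(6)! × [f^{(5)}(17) − f^{(5)}(3)] = 1/30240 × (120.000 − 120.000) = 0.00000.
Partial sum through k=3: 4.76760e+06.
k=4: B_{8}/(8)! × [f^{(7)}(17) − f^{(7)}(3)] = −1/1209600 × (0.00000 − 0.00000) = 0.00000.

S_4 ≈ 4.76760e+06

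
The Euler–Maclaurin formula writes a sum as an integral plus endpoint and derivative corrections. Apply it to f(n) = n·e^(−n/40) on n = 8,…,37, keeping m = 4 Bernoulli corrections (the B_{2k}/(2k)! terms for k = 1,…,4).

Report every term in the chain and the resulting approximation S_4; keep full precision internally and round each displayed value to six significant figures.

The integral term ∫_8^37 x·e^(−x/40) dx = 350.646.
½[f(8) + f(37)] = ½[6.54985 + 14.6717] = 10.6108.
Integral + boundary = 361.257.
Order-1 term: 1/12 · (0.0297399 − 0.654985) = -0.0521037.
Partial sum through k=1: 361.205.
Order-2 term: −1/720 · (0.000514252 − 0.00143278) = 1.27573e-06.
Partial sum through k=2: 361.205.
Order-3 term: 1/30240 · (6.31197e-07 − 1.53512e-06) = -2.98916e-11.
Partial sum through k=3: 361.205.
Order-4 term: −1/1209600 · (5.88117e-10 − 1.35922e-09) = 6.37487e-16.

S_4 ≈ 361.205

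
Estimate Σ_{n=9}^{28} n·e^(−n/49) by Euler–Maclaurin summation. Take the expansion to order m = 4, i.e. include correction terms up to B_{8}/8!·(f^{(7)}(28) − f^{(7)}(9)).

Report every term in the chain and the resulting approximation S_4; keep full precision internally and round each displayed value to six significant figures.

S_4 ≈ 246.067

∫_9^28 x·e^(−x/49) dx evaluates to 234.452.
½[f(9) + f(28)] = ½[7.48987 + 15.8121] = 11.6510.
Running total after boundary: 246.103.
k=1: B_{2}/(2)! × [f^{(1)}(28) − f^{(1)}(9)] = 1/12 × (0.242022 − 0.679353) = -0.0364443.
Running total after k=1: 246.067.
k=2: B_{4}/(4)! × [f^{(3)}(28) − f^{(3)}(9)] = −1/720 × (0.000571203 − 0.000976163) = 5.62445e-07.
Running total after k=2: 246.067.
k=3: B_{6}/(6)! × [f^{(5)}(28) − f^{(5)}(9)] = 1/30240 × (4.33821e-07 − 6.95286e-07) = -8.64630e-12.
Running total after k=3: 246.067.
k=4: B_{8}/(8)! × [f^{(7)}(28) − f^{(7)}(9)] = −1/1209600 × (2.62283e-10 − 4.09832e-10) = 1.21982e-16.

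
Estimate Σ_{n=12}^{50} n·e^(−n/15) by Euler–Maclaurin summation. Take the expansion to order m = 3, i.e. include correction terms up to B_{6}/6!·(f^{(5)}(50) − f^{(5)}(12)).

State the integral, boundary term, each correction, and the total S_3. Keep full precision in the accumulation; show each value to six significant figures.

S_3 ≈ 150.769

∫_12^50 x·e^(−x/15) dx evaluates to 147.196.
½[f(12) + f(50)] = ½[5.39195 + 1.78370] = 3.58782.
Running total after boundary: 150.784.
Order-1 term: 1/12 · (-0.0832393 − 0.0898658) = -0.0144254.
Running total after k=1: 150.769.
Order-2 term: −1/720 · (-5.28504e-05 − 0.00439344) = 6.17540e-06.
Running total after k=2: 150.769.
Order-3 term: 1/30240 · (1.17445e-06 − 3.72777e-05) = -1.19389e-09.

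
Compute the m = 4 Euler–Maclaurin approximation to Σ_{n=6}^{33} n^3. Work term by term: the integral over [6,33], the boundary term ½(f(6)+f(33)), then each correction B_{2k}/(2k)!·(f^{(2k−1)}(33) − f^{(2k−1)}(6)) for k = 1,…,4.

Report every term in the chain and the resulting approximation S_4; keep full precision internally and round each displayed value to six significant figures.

∫_6^33 x^3 dx evaluates to 296156.
Boundary: ½(f(6) + f(33)) = ½(216.000 + 35937.0) = 18076.5.
Integral + boundary = 314233.
Correction k=1: B_{2}/2! · (f^{(1)}(33) − f^{(1)}(6)) = 1/12 · (3267.00 − 108.000) = 263.250.
After k=1: 314496.
Correction k=2: B_{4}/4! · (f^{(3)}(33) − f^{(3)}(6)) = −1/720 · (6.00000 − 6.00000) = 0.00000.
After k=2: 314496.
Correction k=3: B_{6}/6! · (f^{(5)}(33) − f^{(5)}(6)) = 1/30240 · (0.00000 − 0.00000) = 0.00000.
After k=3: 314496.
Correction k=4: B_{8}/8! · (f^{(7)}(33) − f^{(7)}(6)) = −1/1209600 · (0.00000 − 0.00000) = 0.00000.

S_4 ≈ 314496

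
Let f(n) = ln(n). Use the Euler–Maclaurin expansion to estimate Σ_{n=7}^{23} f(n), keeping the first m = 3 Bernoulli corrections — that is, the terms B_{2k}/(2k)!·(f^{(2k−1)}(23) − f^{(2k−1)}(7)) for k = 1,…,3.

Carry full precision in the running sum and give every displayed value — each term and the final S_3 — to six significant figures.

Integral: ∫_7^23 ln(x) dx = 42.4950.
Boundary: ½(f(7) + f(23)) = ½(1.94591 + 3.13549) = 2.54070.
Running total after boundary: 45.0357.
Correction k=1: B_{2}/2! · (f^{(1)}(23) − f^{(1)}(7)) = 1/12 · (0.0434783 − 0.142857) = -0.00828157.
Partial sum through k=1: 45.0274.
Correction k=2: B_{4}/4! · (f^{(3)}(23) − f^{(3)}(7)) = −1/720 · (0.000164379 − 0.00583090) = 7.87017e-06.
Partial sum through k=2: 45.0274.
Correction k=3: B_{6}/6! · (f^{(5)}(23) − f^{(5)}(7)) = 1/30240 · (3.72883e-06 − 0.00142798) = -4.70981e-08.

S_3 ≈ 45.0274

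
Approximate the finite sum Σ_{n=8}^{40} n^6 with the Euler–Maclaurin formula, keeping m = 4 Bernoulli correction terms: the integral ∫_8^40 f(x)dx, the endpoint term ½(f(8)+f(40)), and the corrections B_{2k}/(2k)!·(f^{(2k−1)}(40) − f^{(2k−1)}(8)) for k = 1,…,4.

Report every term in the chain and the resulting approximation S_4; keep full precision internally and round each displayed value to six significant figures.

S_4 ≈ 2.55047e+10

∫_8^40 x^6 dx evaluates to 2.34054e+10.
Boundary: ½(f(8) + f(40)) = ½(262144 + 4.09600e+09) = 2.04813e+09.
So far: 2.54535e+10.
k=1: B_{2}/(2)! × [f^{(1)}(40) − f^{(1)}(8)] = 1/12 × (6.14400e+08 − 196608) = 5.11836e+07.
After k=1: 2.55047e+10.
k=2: B_{4}/(4)! × [f^{(3)}(40) − f^{(3)}(8)] = −1/720 × (7.68000e+06 − 61440.0) = -10581.3.
After k=2: 2.55047e+10.
k=3: B_{6}/(6)! × [f^{(5)}(40) − f^{(5)}(8)] = 1/30240 × (28800.0 − 5760.00) = 0.761905.
After k=3: 2.55047e+10.
k=4: B_{8}/(8)! × [f^{(7)}(40) − f^{(7)}(8)] = −1/1209600 × (0.00000 − 0.00000) = 0.00000.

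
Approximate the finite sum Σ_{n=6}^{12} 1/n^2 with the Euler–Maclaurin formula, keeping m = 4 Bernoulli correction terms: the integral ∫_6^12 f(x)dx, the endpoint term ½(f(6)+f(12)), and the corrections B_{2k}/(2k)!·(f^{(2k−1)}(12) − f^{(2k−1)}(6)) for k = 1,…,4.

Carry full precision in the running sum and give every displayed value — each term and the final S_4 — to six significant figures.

The integral term ∫_6^12 1/x^2 dx = 0.0833333.
½[f(6) + f(12)] = ½[0.0277778 + 0.00694444] = 0.0173611.
So far: 0.100694.
Correction k=1: B_{2}/2! · (f^{(1)}(12) − f^{(1)}(6)) = 1/12 · (-0.00115741 − (-0.00925926)) = 0.000675154.
Running total after k=1: 0.101370.
Correction k=2: B_{4}/4! · (f^{(3)}(12) − f^{(3)}(6)) = −1/720 · (-9.64506e-05 − (-0.00308642)) = -4.15273e-06.
Running total after k=2: 0.101365.
Correction k=3: B_{6}/6! · (f^{(5)}(12) − f^{(5)}(6)) = 1/30240 · (-2.00939e-05 − (-0.00257202)) = 8.43890e-08.
Running total after k=3: 0.101366.
Correction k=4: B_{8}/8! · (f^{(7)}(12) − f^{(7)}(6)) = −1/1209600 · (-7.81429e-06 − (-0.00400091)) = -3.30117e-09.

S_4 ≈ 0.101366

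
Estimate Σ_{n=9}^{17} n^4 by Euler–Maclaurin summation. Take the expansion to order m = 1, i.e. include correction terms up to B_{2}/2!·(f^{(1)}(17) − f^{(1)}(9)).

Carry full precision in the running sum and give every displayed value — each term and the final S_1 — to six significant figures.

∫_9^17 x^4 dx evaluates to 272162.
Endpoint term: (f(9) + f(17))/2 = (6561.00 + 83521.0)/2 = 45041.0.
Integral + boundary = 317203.
Order-1 term: 1/12 · (19652.0 − 2916.00) = 1394.67.

S_1 ≈ 318597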